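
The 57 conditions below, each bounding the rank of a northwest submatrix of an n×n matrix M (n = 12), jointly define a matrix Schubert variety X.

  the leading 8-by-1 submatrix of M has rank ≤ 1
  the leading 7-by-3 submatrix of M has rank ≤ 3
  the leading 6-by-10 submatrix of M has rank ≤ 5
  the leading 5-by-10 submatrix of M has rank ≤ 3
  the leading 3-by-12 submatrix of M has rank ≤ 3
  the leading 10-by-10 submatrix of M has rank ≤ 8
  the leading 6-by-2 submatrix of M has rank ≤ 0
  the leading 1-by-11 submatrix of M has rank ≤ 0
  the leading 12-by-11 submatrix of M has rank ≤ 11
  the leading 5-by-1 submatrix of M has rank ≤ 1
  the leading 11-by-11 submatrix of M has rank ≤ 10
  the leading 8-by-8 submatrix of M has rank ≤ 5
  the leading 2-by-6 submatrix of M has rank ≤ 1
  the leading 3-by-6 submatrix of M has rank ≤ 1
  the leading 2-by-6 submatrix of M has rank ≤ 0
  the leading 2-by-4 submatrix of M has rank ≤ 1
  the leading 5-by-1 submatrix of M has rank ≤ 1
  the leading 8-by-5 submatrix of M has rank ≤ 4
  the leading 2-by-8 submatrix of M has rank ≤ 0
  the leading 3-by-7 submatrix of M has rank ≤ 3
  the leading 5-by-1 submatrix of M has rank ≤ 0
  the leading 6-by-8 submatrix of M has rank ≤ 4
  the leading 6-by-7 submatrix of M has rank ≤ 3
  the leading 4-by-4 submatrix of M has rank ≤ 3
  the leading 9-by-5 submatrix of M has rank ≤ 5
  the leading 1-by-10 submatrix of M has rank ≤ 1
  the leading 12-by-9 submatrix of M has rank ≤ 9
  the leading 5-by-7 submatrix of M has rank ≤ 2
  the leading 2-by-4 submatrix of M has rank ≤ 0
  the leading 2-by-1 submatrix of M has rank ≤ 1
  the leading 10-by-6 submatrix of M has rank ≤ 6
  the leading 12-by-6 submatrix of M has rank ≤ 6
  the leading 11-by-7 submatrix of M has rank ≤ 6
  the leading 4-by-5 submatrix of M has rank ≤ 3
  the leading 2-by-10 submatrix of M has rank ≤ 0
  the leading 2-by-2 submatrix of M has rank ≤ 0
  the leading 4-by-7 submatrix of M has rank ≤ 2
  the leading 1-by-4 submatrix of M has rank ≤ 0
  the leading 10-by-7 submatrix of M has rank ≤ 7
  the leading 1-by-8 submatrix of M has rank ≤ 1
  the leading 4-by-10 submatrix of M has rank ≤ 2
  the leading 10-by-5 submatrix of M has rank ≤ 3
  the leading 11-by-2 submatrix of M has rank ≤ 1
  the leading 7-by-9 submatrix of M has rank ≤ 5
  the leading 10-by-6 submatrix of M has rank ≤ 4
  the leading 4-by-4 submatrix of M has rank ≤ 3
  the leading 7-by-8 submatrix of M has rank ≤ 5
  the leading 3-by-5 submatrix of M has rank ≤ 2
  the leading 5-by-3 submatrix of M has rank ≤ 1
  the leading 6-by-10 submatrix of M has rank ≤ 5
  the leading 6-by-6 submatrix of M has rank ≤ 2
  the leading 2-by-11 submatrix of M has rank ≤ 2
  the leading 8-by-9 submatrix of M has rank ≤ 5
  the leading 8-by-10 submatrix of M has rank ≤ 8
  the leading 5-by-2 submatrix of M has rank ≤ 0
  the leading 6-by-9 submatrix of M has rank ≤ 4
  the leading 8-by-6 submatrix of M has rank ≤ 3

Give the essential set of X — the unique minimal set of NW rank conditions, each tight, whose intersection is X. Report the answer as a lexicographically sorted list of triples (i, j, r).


Propagating the 57 rank bounds to every northwest block:

  i=1: 0  0  0  0  0  0  0  0  0  0  0  1
  i=2: 0  0  0  0  0  0  0  0  0  0  1  2
  i=3: 0  0  1  1  1  1  1  1  1  1  2  3
  i=4: 0  0  1  2  2  2  2  2  2  2  3  4
  i=5: 0  0  1  2  2  2  2  3  3  3  4  5
  i=6: 0  0  1  2  2  2  3  4  4  4  5  6
  i=7: 1  1  2  3  3  3  4  5  5  5  6  7
  i=8: 1  1  2  3  3  3  4  5  5  6  7  8
  i=9: 1  1  2  3  3  4  5  6  6  7  8  9
  i=10: 1  1  2  3  3  4  5  6  7  8  9  10
  i=11: 1  1  2  3  4  5  6  7  8  9  10  11
  i=12: 1  2  3  4  5  6  7  8  9  10  11  12

hence w(1..12) = (12, 11, 3, 4, 8, 7, 1, 10, 6, 9, 5, 2).

9 SE-corners of the 43-cell Rothe diagram give Ess(w):

[(1, 11, 0), (2, 10, 0), (5, 7, 2), (6, 2, 0), (6, 6, 2), (8, 6, 3), (8, 9, 5), (10, 5, 3), (11, 2, 1)]


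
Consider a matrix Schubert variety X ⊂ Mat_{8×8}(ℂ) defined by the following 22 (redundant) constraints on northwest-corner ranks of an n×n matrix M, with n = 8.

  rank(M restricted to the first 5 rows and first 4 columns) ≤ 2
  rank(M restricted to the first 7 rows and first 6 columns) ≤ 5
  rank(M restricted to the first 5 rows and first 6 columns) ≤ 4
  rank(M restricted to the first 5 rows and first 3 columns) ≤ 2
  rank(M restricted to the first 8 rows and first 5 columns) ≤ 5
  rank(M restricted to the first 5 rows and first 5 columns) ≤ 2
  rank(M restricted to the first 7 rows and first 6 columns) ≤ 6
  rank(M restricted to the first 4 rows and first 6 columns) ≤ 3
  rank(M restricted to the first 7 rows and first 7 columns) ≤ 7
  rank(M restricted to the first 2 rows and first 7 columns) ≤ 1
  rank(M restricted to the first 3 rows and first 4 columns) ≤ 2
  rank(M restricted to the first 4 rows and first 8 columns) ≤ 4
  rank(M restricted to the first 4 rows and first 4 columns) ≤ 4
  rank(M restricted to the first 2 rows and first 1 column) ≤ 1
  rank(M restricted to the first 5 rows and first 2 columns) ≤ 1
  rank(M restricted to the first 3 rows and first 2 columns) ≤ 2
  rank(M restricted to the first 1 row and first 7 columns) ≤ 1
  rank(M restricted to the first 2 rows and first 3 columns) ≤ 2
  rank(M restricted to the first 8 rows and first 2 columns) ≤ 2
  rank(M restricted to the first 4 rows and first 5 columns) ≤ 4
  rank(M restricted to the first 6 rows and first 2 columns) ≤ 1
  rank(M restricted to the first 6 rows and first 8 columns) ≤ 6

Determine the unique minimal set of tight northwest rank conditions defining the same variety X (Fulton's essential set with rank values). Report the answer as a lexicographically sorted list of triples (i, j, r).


The tightest implied rank at each (i,j), from the 22 conditions:

  i=1: 1 | 1 | 1 | 1 | 1 | 1 | 1 | 1
  i=2: 1 | 1 | 1 | 1 | 1 | 1 | 1 | 2
  i=3: 1 | 1 | 2 | 2 | 2 | 2 | 2 | 3
  i=4: 1 | 1 | 2 | 2 | 2 | 3 | 3 | 4
  i=5: 1 | 1 | 2 | 2 | 2 | 3 | 4 | 5
  i=6: 1 | 1 | 2 | 3 | 3 | 4 | 5 | 6
  i=7: 1 | 2 | 3 | 4 | 4 | 5 | 6 | 7
  i=8: 1 | 2 | 3 | 4 | 5 | 6 | 7 | 8

so w = (1, 8, 3, 6, 7, 4, 2, 5).

Rothe diagram D(w) (14 cells), 3 SE-corners (essential conditions):

[(2, 7, 1), (5, 5, 2), (6, 2, 1)]


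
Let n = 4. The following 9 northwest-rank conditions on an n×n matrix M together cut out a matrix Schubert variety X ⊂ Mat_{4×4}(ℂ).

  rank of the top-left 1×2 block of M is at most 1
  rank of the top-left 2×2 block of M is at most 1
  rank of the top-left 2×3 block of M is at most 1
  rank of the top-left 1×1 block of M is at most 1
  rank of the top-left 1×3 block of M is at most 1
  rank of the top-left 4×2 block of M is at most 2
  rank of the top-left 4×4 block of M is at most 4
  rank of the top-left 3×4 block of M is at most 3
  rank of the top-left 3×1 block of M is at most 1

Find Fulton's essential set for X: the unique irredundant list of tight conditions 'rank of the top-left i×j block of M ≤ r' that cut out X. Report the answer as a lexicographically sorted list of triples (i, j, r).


Reconstructing r_w from the 9 given conditions:

  R[1]: 1 | 1 | 1 | 1
  R[2]: 1 | 1 | 1 | 2
  R[3]: 1 | 2 | 2 | 3
  R[4]: 1 | 2 | 3 | 4

giving w = (1, 4, 2, 3) via Δ²R.

|D(w)|=2, |Ess(w)|=1:

[(2, 3, 1)]


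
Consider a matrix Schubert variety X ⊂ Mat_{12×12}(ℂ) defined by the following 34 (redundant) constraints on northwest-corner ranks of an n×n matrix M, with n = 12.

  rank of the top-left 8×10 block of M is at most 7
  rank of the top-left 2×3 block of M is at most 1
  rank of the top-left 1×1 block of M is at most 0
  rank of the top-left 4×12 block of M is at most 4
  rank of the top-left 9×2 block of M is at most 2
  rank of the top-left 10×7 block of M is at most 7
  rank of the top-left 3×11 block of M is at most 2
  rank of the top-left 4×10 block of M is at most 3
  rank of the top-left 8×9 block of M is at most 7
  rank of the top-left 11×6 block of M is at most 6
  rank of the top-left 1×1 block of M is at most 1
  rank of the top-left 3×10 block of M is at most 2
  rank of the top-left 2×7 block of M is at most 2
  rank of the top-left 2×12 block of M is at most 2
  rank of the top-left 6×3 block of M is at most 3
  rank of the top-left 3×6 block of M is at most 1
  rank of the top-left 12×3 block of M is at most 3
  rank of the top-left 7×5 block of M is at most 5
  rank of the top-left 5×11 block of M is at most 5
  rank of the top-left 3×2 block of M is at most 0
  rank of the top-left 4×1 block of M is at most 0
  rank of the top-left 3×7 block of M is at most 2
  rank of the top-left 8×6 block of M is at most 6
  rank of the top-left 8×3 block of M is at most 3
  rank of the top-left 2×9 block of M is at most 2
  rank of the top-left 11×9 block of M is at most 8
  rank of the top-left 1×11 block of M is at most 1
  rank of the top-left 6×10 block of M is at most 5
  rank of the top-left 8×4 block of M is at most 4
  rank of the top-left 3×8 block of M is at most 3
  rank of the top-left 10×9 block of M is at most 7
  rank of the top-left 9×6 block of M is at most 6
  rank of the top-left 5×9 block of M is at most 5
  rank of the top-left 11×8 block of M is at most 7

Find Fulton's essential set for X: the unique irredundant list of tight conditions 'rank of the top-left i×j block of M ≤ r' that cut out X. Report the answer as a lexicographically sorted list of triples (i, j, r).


Computing R[i][j] = min implied NW-rank bound (n=12, 34 conditions):

  0, 0, 1, 1, 1, 1, 1, 1, 1, 1, 1, 1
  0, 0, 1, 1, 1, 1, 2, 2, 2, 2, 2, 2
  0, 0, 1, 1, 1, 1, 2, 2, 2, 2, 2, 3
  0, 1, 2, 2, 2, 2, 3, 3, 3, 3, 3, 4
  1, 2, 3, 3, 3, 3, 4, 4, 4, 4, 4, 5
  1, 2, 3, 4, 4, 4, 5, 5, 5, 5, 5, 6
  1, 2, 3, 4, 5, 5, 6, 6, 6, 6, 6, 7
  1, 2, 3, 4, 5, 6, 7, 7, 7, 7, 7, 8
  1, 2, 3, 4, 5, 6, 7, 7, 7, 8, 8, 9
  1, 2, 3, 4, 5, 6, 7, 7, 7, 8, 9, 10
  1, 2, 3, 4, 5, 6, 7, 7, 8, 9, 10, 11
  1, 2, 3, 4, 5, 6, 7, 8, 9, 10, 11, 12

so w = (3, 7, 12, 2, 1, 4, 5, 6, 10, 11, 9, 8).

6 SE-corners of the 22-cell Rothe diagram give Ess(w):

[(3, 2, 0), (3, 6, 1), (3, 11, 2), (4, 1, 0), (10, 9, 7), (11, 8, 7)]


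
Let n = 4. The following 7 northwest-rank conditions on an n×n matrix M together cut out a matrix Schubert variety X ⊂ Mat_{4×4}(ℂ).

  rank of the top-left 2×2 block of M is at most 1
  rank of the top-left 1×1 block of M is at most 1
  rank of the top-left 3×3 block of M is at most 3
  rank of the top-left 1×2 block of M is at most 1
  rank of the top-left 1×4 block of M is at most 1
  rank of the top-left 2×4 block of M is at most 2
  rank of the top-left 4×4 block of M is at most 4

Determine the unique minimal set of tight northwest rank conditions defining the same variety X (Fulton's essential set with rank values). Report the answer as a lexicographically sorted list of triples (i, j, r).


Recovering R(i,j) via the rank-extension bound from the 7 conditions:

  row 1: 1 | 1 | 1 | 1
  row 2: 1 | 1 | 2 | 2
  row 3: 1 | 2 | 3 | 3
  row 4: 1 | 2 | 3 | 4

giving w = (1, 3, 2, 4) via Δ²R.

D(w) has 1 cell with 1 SE-corner; essential set:

[(2, 2, 1)]


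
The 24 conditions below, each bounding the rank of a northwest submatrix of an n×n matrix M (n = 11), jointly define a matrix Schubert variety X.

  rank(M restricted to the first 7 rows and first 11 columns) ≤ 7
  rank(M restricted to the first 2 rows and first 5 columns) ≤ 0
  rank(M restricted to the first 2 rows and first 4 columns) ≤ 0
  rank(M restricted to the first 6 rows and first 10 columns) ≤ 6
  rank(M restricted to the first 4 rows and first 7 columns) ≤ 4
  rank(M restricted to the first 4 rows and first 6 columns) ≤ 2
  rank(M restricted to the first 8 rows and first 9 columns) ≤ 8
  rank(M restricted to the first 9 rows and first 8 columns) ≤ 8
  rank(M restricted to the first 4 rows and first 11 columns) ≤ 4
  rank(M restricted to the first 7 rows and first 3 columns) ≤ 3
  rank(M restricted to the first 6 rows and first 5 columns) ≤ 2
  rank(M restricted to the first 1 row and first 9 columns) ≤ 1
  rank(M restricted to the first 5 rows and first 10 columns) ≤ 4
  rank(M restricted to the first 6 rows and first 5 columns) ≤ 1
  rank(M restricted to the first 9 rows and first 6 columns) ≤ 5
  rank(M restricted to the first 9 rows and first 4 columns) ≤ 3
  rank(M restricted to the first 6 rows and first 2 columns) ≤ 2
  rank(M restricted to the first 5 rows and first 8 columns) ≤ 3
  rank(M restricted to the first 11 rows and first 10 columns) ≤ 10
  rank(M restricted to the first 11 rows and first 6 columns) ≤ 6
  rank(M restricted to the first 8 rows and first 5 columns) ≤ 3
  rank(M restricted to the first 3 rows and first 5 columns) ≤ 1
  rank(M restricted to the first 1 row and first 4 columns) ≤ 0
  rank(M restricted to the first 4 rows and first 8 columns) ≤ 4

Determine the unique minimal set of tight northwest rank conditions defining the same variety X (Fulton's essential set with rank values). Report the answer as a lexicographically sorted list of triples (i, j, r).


Propagating the 24 rank bounds to every northwest block:

  i=1: 0 | 0 | 0 | 0 | 0 | 1 | 1 | 1 | 1 | 1 | 1
  i=2: 0 | 0 | 0 | 0 | 0 | 1 | 2 | 2 | 2 | 2 | 2
  i=3: 1 | 1 | 1 | 1 | 1 | 2 | 3 | 3 | 3 | 3 | 3
  i=4: 1 | 1 | 1 | 1 | 1 | 2 | 3 | 3 | 4 | 4 | 4
  i=5: 1 | 1 | 1 | 1 | 1 | 2 | 3 | 3 | 4 | 4 | 5
  i=6: 1 | 1 | 1 | 1 | 1 | 2 | 3 | 4 | 5 | 5 | 6
  i=7: 1 | 2 | 2 | 2 | 2 | 3 | 4 | 5 | 6 | 6 | 7
  i=8: 1 | 2 | 3 | 3 | 3 | 4 | 5 | 6 | 7 | 7 | 8
  i=9: 1 | 2 | 3 | 3 | 4 | 5 | 6 | 7 | 8 | 8 | 9
  i=10: 1 | 2 | 3 | 4 | 5 | 6 | 7 | 8 | 9 | 9 | 10
  i=11: 1 | 2 | 3 | 4 | 5 | 6 | 7 | 8 | 9 | 10 | 11

second differences of R give the permutation w = (6, 7, 1, 9, 11, 8, 2, 3, 5, 4, 10).

D(w) has 26 cells with 5 SE-corners; essential set:

[(2, 5, 0), (5, 8, 3), (5, 10, 4), (6, 5, 1), (9, 4, 3)]


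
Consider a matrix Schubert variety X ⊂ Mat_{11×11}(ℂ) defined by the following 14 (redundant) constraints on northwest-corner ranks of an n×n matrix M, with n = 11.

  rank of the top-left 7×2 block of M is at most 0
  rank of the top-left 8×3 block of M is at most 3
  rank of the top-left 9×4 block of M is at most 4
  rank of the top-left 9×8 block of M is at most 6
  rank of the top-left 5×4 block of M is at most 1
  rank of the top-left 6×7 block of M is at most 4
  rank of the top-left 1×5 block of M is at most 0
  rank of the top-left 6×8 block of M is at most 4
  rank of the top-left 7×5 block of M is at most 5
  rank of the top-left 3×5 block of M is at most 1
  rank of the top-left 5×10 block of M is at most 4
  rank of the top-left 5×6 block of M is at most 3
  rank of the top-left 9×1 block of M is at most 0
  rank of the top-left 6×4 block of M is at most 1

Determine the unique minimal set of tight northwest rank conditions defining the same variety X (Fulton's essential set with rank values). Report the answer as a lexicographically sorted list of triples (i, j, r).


Reconstructing r_w from the 14 given conditions:

  row 1: 0 0 0 0 0 1 1 1 1 1 1
  row 2: 0 0 1 1 1 2 2 2 2 2 2
  row 3: 0 0 1 1 1 2 3 3 3 3 3
  row 4: 0 0 1 1 2 3 4 4 4 4 4
  row 5: 0 0 1 1 2 3 4 4 4 4 5
  row 6: 0 0 1 1 2 3 4 4 5 5 6
  row 7: 0 0 1 2 3 4 5 5 6 6 7
  row 8: 0 1 2 3 4 5 6 6 7 7 8
  row 9: 0 1 2 3 4 5 6 6 7 8 9
  row 10: 1 2 3 4 5 6 7 7 8 9 10
  row 11: 1 2 3 4 5 6 7 8 9 10 11

giving w = (6, 3, 7, 5, 11, 9, 4, 2, 10, 1, 8) via Δ²R.

ℓ(w)=29; the 8 essential cells (i,j,r):

[(1, 5, 0), (3, 5, 1), (5, 10, 4), (6, 4, 1), (6, 8, 4), (7, 2, 0), (9, 1, 0), (9, 8, 6)]


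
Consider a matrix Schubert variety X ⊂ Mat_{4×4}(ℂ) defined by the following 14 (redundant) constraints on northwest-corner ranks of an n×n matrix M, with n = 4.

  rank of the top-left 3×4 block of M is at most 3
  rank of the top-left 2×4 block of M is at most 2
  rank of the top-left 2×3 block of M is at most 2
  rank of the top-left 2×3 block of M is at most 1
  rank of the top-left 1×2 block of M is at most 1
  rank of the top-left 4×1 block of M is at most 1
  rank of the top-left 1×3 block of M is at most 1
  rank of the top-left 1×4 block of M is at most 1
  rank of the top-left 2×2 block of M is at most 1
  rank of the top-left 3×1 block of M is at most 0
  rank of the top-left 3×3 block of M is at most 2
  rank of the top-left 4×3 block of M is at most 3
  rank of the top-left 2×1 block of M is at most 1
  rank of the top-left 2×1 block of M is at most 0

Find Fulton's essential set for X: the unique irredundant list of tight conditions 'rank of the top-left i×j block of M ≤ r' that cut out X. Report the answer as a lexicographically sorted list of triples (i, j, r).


Reconstructing r_w from the 14 given conditions:

  R[1]: 0  1  1  1
  R[2]: 0  1  1  2
  R[3]: 0  1  2  3
  R[4]: 1  2  3  4

giving w = (2, 4, 3, 1) via Δ²R.

Fulton essential set (2 of the 4 Rothe cells):

[(2, 3, 1), (3, 1, 0)]


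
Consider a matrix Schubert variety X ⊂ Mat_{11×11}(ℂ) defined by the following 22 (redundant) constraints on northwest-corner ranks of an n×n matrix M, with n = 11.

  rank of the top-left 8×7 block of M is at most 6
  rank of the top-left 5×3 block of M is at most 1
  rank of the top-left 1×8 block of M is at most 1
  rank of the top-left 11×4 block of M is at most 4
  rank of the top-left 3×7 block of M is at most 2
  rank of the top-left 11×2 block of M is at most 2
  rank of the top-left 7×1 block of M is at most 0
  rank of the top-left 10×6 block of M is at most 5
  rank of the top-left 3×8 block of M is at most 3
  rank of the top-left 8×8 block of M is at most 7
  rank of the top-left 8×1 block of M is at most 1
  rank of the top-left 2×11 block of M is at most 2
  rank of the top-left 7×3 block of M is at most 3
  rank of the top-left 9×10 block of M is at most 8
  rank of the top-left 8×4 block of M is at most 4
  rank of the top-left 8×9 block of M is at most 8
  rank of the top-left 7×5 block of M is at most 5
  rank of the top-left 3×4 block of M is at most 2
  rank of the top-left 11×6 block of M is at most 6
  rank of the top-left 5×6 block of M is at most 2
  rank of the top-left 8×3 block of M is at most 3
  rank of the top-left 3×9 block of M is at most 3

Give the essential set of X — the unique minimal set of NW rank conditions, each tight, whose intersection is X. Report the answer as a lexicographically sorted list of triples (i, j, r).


Rank table r_w(11×11) implied by the 22 constraints:

  i=1: 0  1  1  1  1  1  1  1  1  1  1
  i=2: 0  1  1  2  2  2  2  2  2  2  2
  i=3: 0  1  1  2  2  2  2  3  3  3  3
  i=4: 0  1  1  2  2  2  3  4  4  4  4
  i=5: 0  1  1  2  2  2  3  4  5  5  5
  i=6: 0  1  2  3  3  3  4  5  6  6  6
  i=7: 0  1  2  3  4  4  5  6  7  7  7
  i=8: 1  2  3  4  5  5  6  7  8  8  8
  i=9: 1  2  3  4  5  5  6  7  8  8  9
  i=10: 1  2  3  4  5  5  6  7  8  9  10
  i=11: 1  2  3  4  5  6  7  8  9  10  11

the unique w with this rank table is (2, 4, 8, 7, 9, 3, 5, 1, 11, 10, 6).

|D(w)|=21, |Ess(w)|=6:

[(3, 7, 2), (5, 3, 1), (5, 6, 2), (7, 1, 0), (9, 10, 8), (10, 6, 5)]


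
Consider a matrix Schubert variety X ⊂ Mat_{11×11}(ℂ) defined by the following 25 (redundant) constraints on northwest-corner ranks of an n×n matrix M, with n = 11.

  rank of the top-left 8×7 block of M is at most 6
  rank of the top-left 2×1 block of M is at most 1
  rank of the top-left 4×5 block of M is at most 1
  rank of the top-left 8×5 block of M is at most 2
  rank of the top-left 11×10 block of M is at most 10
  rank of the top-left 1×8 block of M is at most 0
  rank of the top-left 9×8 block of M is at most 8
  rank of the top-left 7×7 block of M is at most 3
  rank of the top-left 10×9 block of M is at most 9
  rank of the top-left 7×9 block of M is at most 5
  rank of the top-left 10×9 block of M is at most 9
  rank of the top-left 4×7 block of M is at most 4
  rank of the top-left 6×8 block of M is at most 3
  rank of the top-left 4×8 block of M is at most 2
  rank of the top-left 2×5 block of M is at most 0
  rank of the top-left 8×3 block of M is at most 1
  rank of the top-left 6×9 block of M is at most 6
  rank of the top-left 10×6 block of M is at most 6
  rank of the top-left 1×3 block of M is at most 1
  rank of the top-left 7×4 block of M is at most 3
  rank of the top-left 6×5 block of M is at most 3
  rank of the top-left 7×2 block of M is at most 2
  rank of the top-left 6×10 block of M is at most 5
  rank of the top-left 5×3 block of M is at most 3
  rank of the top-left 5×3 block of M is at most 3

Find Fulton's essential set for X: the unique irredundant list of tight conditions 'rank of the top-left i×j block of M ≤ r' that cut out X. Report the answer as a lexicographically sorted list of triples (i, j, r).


Rank table r_w(11×11) implied by the 25 constraints:

  i=1: 0, 0, 0, 0, 0, 0, 0, 0, 1, 1, 1
  i=2: 0, 0, 0, 0, 0, 1, 1, 1, 2, 2, 2
  i=3: 1, 1, 1, 1, 1, 2, 2, 2, 3, 3, 3
  i=4: 1, 1, 1, 1, 1, 2, 2, 2, 3, 4, 4
  i=5: 1, 1, 1, 2, 2, 3, 3, 3, 4, 5, 5
  i=6: 1, 1, 1, 2, 2, 3, 3, 3, 4, 5, 6
  i=7: 1, 1, 1, 2, 2, 3, 3, 4, 5, 6, 7
  i=8: 1, 1, 1, 2, 2, 3, 4, 5, 6, 7, 8
  i=9: 1, 2, 2, 3, 3, 4, 5, 6, 7, 8, 9
  i=10: 1, 2, 3, 4, 4, 5, 6, 7, 8, 9, 10
  i=11: 1, 2, 3, 4, 5, 6, 7, 8, 9, 10, 11

second differences of R give the permutation w = (9, 6, 1, 10, 4, 11, 8, 7, 2, 3, 5).

ℓ(w)=33; the 8 essential cells (i,j,r):

[(1, 8, 0), (2, 5, 0), (4, 5, 1), (4, 8, 2), (6, 8, 3), (7, 7, 3), (8, 3, 1), (8, 5, 2)]


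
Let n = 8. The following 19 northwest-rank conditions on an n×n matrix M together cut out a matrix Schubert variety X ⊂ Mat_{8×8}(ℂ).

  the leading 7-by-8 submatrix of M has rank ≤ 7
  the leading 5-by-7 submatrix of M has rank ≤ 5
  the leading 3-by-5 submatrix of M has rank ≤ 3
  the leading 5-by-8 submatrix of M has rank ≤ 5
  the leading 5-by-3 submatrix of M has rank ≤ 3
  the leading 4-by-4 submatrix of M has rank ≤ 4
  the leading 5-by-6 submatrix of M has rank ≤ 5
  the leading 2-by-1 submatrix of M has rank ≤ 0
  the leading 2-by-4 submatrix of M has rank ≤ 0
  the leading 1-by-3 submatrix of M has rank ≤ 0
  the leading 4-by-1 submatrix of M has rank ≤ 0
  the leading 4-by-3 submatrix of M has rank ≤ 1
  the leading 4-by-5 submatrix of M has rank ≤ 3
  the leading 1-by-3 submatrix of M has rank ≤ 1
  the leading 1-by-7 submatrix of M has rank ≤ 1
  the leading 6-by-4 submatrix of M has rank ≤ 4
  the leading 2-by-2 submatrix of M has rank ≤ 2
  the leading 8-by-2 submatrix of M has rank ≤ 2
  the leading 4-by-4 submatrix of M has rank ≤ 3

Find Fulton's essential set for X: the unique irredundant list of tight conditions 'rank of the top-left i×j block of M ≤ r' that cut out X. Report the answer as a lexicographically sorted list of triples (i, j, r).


Computing R[i][j] = min implied NW-rank bound (n=8, 19 conditions):

  i=1: 0  0  0  0  1  1  1  1
  i=2: 0  0  0  0  1  2  2  2
  i=3: 0  1  1  1  2  3  3  3
  i=4: 0  1  1  2  3  4  4  4
  i=5: 1  2  2  3  4  5  5  5
  i=6: 1  2  3  4  5  6  6  6
  i=7: 1  2  3  4  5  6  7  7
  i=8: 1  2  3  4  5  6  7  8

the unique w with this rank table is (5, 6, 2, 4, 1, 3, 7, 8).

Fulton essential set (3 of the 11 Rothe cells):

[(2, 4, 0), (4, 1, 0), (4, 3, 1)]


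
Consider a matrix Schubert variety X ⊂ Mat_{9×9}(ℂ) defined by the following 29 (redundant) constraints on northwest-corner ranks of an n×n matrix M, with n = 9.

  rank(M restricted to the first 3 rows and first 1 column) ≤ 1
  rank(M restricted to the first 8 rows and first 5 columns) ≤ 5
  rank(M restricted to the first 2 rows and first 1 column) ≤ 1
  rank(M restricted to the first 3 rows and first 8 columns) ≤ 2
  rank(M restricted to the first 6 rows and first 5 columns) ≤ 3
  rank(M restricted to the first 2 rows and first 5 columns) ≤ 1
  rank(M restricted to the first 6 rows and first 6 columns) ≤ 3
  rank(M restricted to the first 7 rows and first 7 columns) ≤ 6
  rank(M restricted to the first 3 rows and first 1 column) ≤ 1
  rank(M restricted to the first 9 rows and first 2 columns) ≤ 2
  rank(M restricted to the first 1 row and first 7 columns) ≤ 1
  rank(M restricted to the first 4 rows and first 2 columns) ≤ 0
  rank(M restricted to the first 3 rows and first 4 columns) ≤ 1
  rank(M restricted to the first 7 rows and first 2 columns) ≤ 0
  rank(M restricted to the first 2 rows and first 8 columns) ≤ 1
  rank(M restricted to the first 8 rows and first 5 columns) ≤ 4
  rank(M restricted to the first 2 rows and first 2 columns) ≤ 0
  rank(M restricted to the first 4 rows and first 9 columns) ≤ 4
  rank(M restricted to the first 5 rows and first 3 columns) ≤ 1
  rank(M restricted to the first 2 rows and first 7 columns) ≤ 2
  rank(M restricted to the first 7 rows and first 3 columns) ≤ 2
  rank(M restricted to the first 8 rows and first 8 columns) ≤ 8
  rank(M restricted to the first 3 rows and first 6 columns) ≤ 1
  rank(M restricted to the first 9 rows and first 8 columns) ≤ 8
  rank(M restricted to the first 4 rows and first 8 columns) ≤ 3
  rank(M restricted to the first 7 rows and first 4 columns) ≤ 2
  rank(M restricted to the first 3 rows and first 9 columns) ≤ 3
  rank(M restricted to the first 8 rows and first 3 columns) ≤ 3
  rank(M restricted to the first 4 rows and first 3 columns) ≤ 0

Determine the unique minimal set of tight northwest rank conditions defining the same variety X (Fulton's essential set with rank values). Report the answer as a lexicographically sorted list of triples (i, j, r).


Recovering R(i,j) via the rank-extension bound from the 29 conditions:

  0  0  0  1  1  1  1  1  1
  0  0  0  1  1  1  1  1  2
  0  0  0  1  1  1  2  2  3
  0  0  0  1  2  2  3  3  4
  0  0  1  2  3  3  4  4  5
  0  0  1  2  3  3  4  5  6
  0  0  1  2  3  4  5  6  7
  1  1  2  3  4  5  6  7  8
  1  2  3  4  5  6  7  8  9

reading off 1-entries of Δ²R: w = (4, 9, 7, 5, 3, 8, 6, 1, 2).

D(w) has 25 cells with 5 SE-corners; essential set:

[(2, 8, 1), (3, 6, 1), (4, 3, 0), (6, 6, 3), (7, 2, 0)]


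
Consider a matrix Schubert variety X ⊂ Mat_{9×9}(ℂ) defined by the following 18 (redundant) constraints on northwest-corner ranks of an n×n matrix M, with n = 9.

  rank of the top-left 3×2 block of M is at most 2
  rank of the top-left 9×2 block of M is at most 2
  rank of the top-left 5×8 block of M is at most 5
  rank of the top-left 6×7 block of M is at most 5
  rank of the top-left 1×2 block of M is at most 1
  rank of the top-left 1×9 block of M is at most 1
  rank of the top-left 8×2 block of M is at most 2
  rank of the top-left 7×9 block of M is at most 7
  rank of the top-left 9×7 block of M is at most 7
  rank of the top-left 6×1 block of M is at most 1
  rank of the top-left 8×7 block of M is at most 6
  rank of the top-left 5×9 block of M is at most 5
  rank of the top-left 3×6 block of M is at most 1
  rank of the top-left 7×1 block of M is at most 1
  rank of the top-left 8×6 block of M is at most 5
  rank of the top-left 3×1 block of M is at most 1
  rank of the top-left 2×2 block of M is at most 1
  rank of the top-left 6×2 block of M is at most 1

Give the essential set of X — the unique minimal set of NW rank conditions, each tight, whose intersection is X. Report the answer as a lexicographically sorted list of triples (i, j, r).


Reconstructing r_w from the 18 given conditions:

  row 1: 1 1 1 1 1 1 1 1 1
  row 2: 1 1 1 1 1 1 2 2 2
  row 3: 1 1 1 1 1 1 2 3 3
  row 4: 1 1 2 2 2 2 3 4 4
  row 5: 1 1 2 3 3 3 4 5 5
  row 6: 1 1 2 3 4 4 5 6 6
  row 7: 1 2 3 4 5 5 6 7 7
  row 8: 1 2 3 4 5 5 6 7 8
  row 9: 1 2 3 4 5 6 7 8 9

so w = (1, 7, 8, 3, 4, 5, 2, 9, 6).

Rothe diagram D(w) (14 cells), 3 SE-corners (essential conditions):

[(3, 6, 1), (6, 2, 1), (8, 6, 5)]


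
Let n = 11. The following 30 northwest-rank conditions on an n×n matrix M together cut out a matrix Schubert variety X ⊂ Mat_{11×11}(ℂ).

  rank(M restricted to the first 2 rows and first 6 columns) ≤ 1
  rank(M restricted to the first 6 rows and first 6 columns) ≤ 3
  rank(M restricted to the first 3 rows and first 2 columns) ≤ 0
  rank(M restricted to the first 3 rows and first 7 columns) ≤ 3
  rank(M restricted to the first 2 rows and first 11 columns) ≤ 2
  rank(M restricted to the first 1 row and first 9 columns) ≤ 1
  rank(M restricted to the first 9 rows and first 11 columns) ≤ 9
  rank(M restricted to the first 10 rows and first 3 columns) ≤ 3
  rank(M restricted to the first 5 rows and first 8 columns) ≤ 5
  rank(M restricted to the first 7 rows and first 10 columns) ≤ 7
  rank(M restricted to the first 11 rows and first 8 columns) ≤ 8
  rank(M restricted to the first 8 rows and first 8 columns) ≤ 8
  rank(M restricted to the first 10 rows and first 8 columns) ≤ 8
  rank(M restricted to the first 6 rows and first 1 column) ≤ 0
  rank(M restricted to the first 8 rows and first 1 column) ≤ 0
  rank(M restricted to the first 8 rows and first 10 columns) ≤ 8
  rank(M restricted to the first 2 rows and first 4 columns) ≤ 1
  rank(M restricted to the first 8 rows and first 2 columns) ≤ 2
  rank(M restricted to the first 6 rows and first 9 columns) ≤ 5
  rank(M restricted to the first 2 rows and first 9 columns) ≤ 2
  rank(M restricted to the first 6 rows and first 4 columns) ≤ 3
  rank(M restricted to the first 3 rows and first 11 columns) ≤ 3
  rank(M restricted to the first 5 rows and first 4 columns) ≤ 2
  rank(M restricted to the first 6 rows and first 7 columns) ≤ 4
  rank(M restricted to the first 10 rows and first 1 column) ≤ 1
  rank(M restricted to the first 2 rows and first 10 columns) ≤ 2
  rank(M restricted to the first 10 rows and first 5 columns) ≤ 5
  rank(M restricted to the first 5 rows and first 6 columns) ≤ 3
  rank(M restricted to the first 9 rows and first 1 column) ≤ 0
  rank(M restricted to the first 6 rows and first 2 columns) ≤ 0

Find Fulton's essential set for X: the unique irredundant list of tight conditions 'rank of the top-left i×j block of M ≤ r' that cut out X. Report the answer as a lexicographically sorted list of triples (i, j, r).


Computing R[i][j] = min implied NW-rank bound (n=11, 30 conditions):

  row 1: 0 0 1 1 1 1 1 1 1 1 1
  row 2: 0 0 1 1 1 1 2 2 2 2 2
  row 3: 0 0 1 2 2 2 3 3 3 3 3
  row 4: 0 0 1 2 3 3 4 4 4 4 4
  row 5: 0 0 1 2 3 3 4 5 5 5 5
  row 6: 0 0 1 2 3 3 4 5 5 6 6
  row 7: 0 1 2 3 4 4 5 6 6 7 7
  row 8: 0 1 2 3 4 5 6 7 7 8 8
  row 9: 0 1 2 3 4 5 6 7 8 9 9
  row 10: 1 2 3 4 5 6 7 8 9 10 10
  row 11: 1 2 3 4 5 6 7 8 9 10 11

the unique w with this rank table is (3, 7, 4, 5, 8, 10, 2, 6, 9, 1, 11).

D(w) has 21 cells with 5 SE-corners; essential set:

[(2, 6, 1), (6, 2, 0), (6, 6, 3), (6, 9, 5), (9, 1, 0)]


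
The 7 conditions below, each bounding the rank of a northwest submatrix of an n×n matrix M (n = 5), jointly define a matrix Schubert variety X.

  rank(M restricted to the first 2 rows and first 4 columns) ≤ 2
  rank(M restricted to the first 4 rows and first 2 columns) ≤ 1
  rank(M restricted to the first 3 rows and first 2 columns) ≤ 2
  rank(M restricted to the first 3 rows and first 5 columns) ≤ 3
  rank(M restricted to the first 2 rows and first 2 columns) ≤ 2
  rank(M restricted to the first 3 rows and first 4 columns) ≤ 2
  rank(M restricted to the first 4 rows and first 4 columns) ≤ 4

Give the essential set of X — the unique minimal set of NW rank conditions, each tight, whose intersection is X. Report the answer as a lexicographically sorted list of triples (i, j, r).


Recovering R(i,j) via the rank-extension bound from the 7 conditions:

  1 1 1 1 1
  1 1 2 2 2
  1 1 2 2 3
  1 1 2 3 4
  1 2 3 4 5

hence w(1..5) = (1, 3, 5, 4, 2).

D(w) has 4 cells with 2 SE-corners; essential set:

[(3, 4, 2), (4, 2, 1)]


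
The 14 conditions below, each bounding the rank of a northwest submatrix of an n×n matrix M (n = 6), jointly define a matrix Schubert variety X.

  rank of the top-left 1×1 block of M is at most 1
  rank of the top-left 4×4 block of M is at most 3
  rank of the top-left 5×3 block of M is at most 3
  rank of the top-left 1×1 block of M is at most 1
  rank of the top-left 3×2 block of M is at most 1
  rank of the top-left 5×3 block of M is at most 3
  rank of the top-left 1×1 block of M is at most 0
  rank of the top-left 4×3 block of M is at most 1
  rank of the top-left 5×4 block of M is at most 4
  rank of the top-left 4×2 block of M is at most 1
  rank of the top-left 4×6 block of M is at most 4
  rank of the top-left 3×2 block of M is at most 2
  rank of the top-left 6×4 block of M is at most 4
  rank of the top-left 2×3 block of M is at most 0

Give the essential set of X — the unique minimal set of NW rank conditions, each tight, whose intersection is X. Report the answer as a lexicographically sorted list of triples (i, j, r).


Recovering R(i,j) via the rank-extension bound from the 14 conditions:

  i=1: 0 0 0 1 1 1
  i=2: 0 0 0 1 2 2
  i=3: 1 1 1 2 3 3
  i=4: 1 1 1 2 3 4
  i=5: 1 2 2 3 4 5
  i=6: 1 2 3 4 5 6

hence w(1..6) = (4, 5, 1, 6, 2, 3).

Fulton essential set (2 of the 8 Rothe cells):

[(2, 3, 0), (4, 3, 1)]


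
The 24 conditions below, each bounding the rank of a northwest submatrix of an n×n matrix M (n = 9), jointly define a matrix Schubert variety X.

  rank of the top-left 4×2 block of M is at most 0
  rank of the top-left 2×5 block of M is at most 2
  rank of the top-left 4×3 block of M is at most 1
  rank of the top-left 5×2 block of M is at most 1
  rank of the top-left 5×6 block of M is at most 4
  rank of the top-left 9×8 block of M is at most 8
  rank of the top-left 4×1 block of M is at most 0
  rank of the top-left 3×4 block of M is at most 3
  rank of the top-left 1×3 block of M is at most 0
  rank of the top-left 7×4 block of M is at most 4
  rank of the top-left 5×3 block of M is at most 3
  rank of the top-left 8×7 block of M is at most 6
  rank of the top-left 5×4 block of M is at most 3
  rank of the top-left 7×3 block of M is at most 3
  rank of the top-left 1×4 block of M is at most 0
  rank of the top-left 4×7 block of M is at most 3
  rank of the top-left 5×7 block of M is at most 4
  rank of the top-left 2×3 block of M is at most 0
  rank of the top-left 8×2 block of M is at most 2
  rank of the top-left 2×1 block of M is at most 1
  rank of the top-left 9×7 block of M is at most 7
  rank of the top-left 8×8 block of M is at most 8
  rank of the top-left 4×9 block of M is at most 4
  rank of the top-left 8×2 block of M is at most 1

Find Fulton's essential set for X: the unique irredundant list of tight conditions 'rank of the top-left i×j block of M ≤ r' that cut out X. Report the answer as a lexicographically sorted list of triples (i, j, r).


Computing R[i][j] = min implied NW-rank bound (n=9, 24 conditions):

  R[1]: 0, 0, 0, 0, 1, 1, 1, 1, 1
  R[2]: 0, 0, 0, 1, 2, 2, 2, 2, 2
  R[3]: 0, 0, 1, 2, 3, 3, 3, 3, 3
  R[4]: 0, 0, 1, 2, 3, 3, 3, 4, 4
  R[5]: 1, 1, 2, 3, 4, 4, 4, 5, 5
  R[6]: 1, 1, 2, 3, 4, 5, 5, 6, 6
  R[7]: 1, 1, 2, 3, 4, 5, 6, 7, 7
  R[8]: 1, 1, 2, 3, 4, 5, 6, 7, 8
  R[9]: 1, 2, 3, 4, 5, 6, 7, 8, 9

giving w = (5, 4, 3, 8, 1, 6, 7, 9, 2) via Δ²R.

Fulton essential set (5 of the 16 Rothe cells):

[(1, 4, 0), (2, 3, 0), (4, 2, 0), (4, 7, 3), (8, 2, 1)]


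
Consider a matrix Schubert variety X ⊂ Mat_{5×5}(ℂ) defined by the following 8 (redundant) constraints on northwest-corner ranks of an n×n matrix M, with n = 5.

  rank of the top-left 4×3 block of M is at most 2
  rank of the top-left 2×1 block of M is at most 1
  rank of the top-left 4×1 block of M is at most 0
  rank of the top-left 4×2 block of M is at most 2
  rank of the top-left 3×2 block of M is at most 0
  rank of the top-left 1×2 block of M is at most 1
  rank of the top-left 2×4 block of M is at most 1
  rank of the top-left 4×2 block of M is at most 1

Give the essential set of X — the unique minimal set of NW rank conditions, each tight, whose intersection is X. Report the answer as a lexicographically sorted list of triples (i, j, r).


Computing R[i][j] = min implied NW-rank bound (n=5, 8 conditions):

  0, 0, 1, 1, 1
  0, 0, 1, 1, 2
  0, 0, 1, 2, 3
  0, 1, 2, 3, 4
  1, 2, 3, 4, 5

giving w = (3, 5, 4, 2, 1) via Δ²R.

|D(w)|=8, |Ess(w)|=3:

[(2, 4, 1), (3, 2, 0), (4, 1, 0)]


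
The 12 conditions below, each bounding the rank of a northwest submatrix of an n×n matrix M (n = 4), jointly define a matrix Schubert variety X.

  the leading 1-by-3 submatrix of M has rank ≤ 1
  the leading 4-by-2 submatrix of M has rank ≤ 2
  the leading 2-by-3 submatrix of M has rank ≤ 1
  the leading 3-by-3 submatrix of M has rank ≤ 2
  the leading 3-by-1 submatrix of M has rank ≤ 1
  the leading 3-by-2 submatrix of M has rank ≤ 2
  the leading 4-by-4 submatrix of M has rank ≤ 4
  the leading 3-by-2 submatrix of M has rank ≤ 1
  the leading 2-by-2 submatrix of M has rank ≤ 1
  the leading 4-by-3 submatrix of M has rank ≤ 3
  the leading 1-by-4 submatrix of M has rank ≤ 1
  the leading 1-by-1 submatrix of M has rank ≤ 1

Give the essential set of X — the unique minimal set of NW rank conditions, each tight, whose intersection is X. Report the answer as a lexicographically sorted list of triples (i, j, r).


The tightest implied rank at each (i,j), from the 12 conditions:

  1  1  1  1
  1  1  1  2
  1  1  2  3
  1  2  3  4

so w = (1, 4, 3, 2).

Fulton essential set (2 of the 3 Rothe cells):

[(2, 3, 1), (3, 2, 1)]


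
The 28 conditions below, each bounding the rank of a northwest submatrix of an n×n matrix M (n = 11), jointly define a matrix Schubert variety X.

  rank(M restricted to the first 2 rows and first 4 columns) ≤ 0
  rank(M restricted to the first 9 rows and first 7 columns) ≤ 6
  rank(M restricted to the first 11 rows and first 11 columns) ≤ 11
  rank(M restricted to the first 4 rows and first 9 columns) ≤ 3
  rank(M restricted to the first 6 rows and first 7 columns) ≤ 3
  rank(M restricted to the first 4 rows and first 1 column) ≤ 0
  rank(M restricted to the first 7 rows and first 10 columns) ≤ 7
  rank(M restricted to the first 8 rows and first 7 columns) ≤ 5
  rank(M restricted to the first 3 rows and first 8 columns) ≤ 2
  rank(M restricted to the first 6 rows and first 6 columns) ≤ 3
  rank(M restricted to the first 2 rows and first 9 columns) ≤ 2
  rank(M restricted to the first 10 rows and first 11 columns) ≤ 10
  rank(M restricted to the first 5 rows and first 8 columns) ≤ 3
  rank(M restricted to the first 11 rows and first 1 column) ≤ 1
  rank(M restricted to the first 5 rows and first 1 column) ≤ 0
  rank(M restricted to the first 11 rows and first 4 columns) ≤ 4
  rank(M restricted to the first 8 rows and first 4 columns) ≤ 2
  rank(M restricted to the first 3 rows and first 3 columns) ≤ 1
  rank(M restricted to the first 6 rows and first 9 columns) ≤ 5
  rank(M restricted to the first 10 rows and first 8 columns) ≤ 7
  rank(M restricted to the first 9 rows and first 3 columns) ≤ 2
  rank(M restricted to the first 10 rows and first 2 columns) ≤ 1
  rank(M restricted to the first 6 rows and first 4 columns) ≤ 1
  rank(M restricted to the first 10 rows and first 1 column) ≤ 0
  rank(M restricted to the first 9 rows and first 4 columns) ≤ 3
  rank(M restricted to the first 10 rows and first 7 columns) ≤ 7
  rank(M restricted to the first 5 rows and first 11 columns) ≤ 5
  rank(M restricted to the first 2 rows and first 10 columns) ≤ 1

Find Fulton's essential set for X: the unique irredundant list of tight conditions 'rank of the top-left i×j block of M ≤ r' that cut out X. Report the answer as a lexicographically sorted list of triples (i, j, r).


Propagating the 28 rank bounds to every northwest block:

  row 1: 0  0  0  0  1  1  1  1  1  1  1
  row 2: 0  0  0  0  1  1  1  1  1  1  2
  row 3: 0  1  1  1  2  2  2  2  2  2  3
  row 4: 0  1  1  1  2  3  3  3  3  3  4
  row 5: 0  1  1  1  2  3  3  3  4  4  5
  row 6: 0  1  1  1  2  3  3  4  5  5  6
  row 7: 0  1  2  2  3  4  4  5  6  6  7
  row 8: 0  1  2  2  3  4  5  6  7  7  8
  row 9: 0  1  2  3  4  5  6  7  8  8  9
  row 10: 0  1  2  3  4  5  6  7  8  9  10
  row 11: 1  2  3  4  5  6  7  8  9  10  11

giving w = (5, 11, 2, 6, 9, 8, 3, 7, 4, 10, 1) via Δ²R.

Rothe diagram D(w) (31 cells), 7 SE-corners (essential conditions):

[(2, 4, 0), (2, 10, 1), (5, 8, 3), (6, 4, 1), (6, 7, 3), (8, 4, 2), (10, 1, 0)]
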